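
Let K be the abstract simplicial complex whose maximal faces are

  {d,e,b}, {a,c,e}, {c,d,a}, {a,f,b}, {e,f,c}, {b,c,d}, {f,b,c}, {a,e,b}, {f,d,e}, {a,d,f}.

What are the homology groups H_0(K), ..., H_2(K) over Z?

H_0 = Z,  H_1 = Z_2,  H_2 = 0.

K has 6 vertices, 15 edges, 10 triangles.
rank ∂_0 = 0, rank ∂_1 = 5 ⇒ b_0 = 6 − 0 − 5 = 1; all invariant factors of ∂_1 are 1 so no torsion. So H_0 ≅ Z.
rank ∂_1 = 5, rank ∂_2 = 10 ⇒ b_1 = 15 − 5 − 10 = 0; ∂_2 has invariant factor(s) [2] giving torsion. So H_1 ≅ Z_2.
rank ∂_2 = 10, rank ∂_3 = 0 ⇒ b_2 = 10 − 10 − 0 = 0. So H_2 ≅ 0.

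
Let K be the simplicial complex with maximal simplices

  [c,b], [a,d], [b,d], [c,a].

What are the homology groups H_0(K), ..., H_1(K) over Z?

H_0 ≅ Z,  H_1 ≅ Z.

We work with the vertex ordering a < b < c < d. The simplices of K, each written with vertices in increasing order, are:

  0-simplices (4): a, b, c, d
  1-simplices (4): ac, ad, bc, bd

Hence C_0 ≅ Z^4, C_1 ≅ Z^4.

The boundary map ∂_1: C_1 → C_0 sends each edge [p,q] (with p < q) to q − p.
As a 4×4 matrix over Z this has rank 3, with invariant factors (1,1,1).

Computing H_k = (kernel of ∂_k) / (image of ∂_{k+1}):

  H_0: rank C_0 − rank ∂_1 = 4 − 3 = 1, and the invariant factors of ∂_1 are all 1, so H_0 ≅ Z.
  H_1: rank ker ∂_1 − rank ∂_2 = (4 − 3) − 0 = 1, and there is no ∂_2, so H_1 ≅ Z.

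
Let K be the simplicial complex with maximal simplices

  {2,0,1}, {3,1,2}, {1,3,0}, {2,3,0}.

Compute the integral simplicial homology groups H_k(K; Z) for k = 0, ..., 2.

We work with the vertex ordering 0 < 1 < 2 < 3. The simplices of K, each written with vertices in increasing order, are:

  0-simplices (4): [0], [1], [2], [3]
  1-simplices (6): [0,1], [0,2], [0,3], [1,2], [1,3], [2,3]
  2-simplices (4): [0,1,2], [0,1,3], [0,2,3], [1,2,3]

Hence C_0 ≅ Z^4, C_1 ≅ Z^6, C_2 ≅ Z^4.

Boundary ∂_1: C_1 → C_0 is given by ∂[p,q] = [q] − [p]. For instance
  ∂[2,3] = [3] − [2].
The resulting 4×6 matrix has rank 3, and its Smith normal form has invariant factors (1,1,1).

The boundary map ∂_2: C_2 → C_1 maps a triangle to the signed sum of its edges. For instance
  ∂[1,2,3] = [2,3] − [1,3] + [1,2],
  ∂[0,1,3] = [1,3] − [0,3] + [0,1].
The resulting 6×4 matrix has rank 3, and its Smith normal form has invariant factors (1,1,1).

From H_k ≅ ker(∂_k) / im(∂_{k+1}) we obtain:

  H_0: rank C_0 − rank ∂_1 = 4 − 3 = 1, and the invariant factors of ∂_1 are all 1, so H_0 = Z.
  H_1: rank ker ∂_1 − rank ∂_2 = (6 − 3) − 3 = 0, and the invariant factors of ∂_2 are all 1, so H_1 = 0.
  H_2: rank ker ∂_2 − rank ∂_3 = (4 − 3) − 0 = 1, and there is no ∂_3, so H_2 = Z.

(K is a triangulation of the 2-sphere S^2.)

H_0 = Z,  H_1 = 0,  H_2 = Z.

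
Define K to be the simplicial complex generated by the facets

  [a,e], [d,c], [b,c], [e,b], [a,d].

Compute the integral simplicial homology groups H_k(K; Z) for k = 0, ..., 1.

Order the vertices as a < b < c < d < e. Listing each simplex with vertices in this order, K has dimension 1 with simplices:

  0-simplices (5): a, b, c, d, e
  1-simplices (5): ad, ae, bc, be, cd

Hence C_0 ≅ Z^5, C_1 ≅ Z^5.

The boundary map ∂_1: C_1 → C_0 sends each edge [p,q] (with p < q) to q − p.
The resulting 5×5 matrix has rank 4, and its Smith normal form has invariant factors (1,1,1,1).

From H_k ≅ ker(∂_k) / im(∂_{k+1}) we obtain:

  H_0: rank C_0 − rank ∂_1 = 5 − 4 = 1, and the invariant factors of ∂_1 are all 1, so H_0 ≅ Z.
  H_1: rank ker ∂_1 − rank ∂_2 = (5 − 4) − 0 = 1, and there is no ∂_2, so H_1 ≅ Z.

H_0 = Z,  H_1 = Z.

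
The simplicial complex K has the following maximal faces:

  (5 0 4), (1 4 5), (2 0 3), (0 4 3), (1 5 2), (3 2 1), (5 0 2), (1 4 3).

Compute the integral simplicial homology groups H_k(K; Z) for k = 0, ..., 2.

H_0 ≅ Z,  H_1 = 0,  H_2 ≅ Z.

K has 6 vertices, 12 edges, 8 triangles.
rank ∂_0 = 0, rank ∂_1 = 5 ⇒ b_0 = 6 − 0 − 5 = 1; all invariant factors of ∂_1 are 1 so no torsion. So H_0 = Z.
rank ∂_1 = 5, rank ∂_2 = 7 ⇒ b_1 = 12 − 5 − 7 = 0; all invariant factors of ∂_2 are 1 so no torsion. So H_1 = 0.
rank ∂_2 = 7, rank ∂_3 = 0 ⇒ b_2 = 8 − 7 − 0 = 1. So H_2 = Z.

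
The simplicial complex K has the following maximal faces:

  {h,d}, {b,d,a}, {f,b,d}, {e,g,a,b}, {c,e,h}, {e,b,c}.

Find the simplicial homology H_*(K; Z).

Fix the vertex order a < b < c < d < e < f < g < h and write every simplex with vertices in increasing order. Then dim K = 3 and the simplices of K are:

  0-simplices (8): a, b, c, d, e, f, g, h
  1-simplices (15): ab, ad, ae, ag, bc, bd, be, bf, bg, ce, ch, df, dh, eg, eh
  2-simplices (8): abd, abe, abg, aeg, bce, bdf, beg, ceh
  3-simplices (1): abeg

giving chain groups C_0 ≅ Z^8, C_1 ≅ Z^15, C_2 ≅ Z^8, C_3 ≅ Z^1.

Boundary ∂_1: C_1 → C_0 maps an edge to its endpoints' difference, ∂[p,q] = q − p. For instance
  ∂ab = b − a.
The 8×15 boundary matrix has rank 7 and Smith normal form diag(1,1,1,1,1,1,1).

∂_2: C_2 → C_1 acts by ∂[p,q,r] = [q,r] − [p,r] + [p,q]. For instance
  ∂beg = eg − bg + be,
  ∂abe = be − ae + ab.
As a 15×8 matrix over Z this has rank 7, with invariant factors (1,1,1,1,1,1,1).

∂_3: C_3 → C_2 sends each 3-simplex σ to the alternating sum Σ_i (−1)^i (σ with its i-th vertex removed). For instance
  ∂abeg = beg − aeg + abg − abe.
The resulting 8×1 matrix has rank 1, and its Smith normal form has invariant factors (1).

Now H_k = ker ∂_k / im ∂_{k+1}, so:

  H_0: rank C_0 − rank ∂_1 = 8 − 7 = 1, and the invariant factors of ∂_1 are all 1, so H_0 ≅ Z.
  H_1: rank ker ∂_1 − rank ∂_2 = (15 − 7) − 7 = 1, and the invariant factors of ∂_2 are all 1, so H_1 ≅ Z.
  H_2: rank ker ∂_2 − rank ∂_3 = (8 − 7) − 1 = 0, and the invariant factors of ∂_3 are all 1, so H_2 ≅ 0.
  H_3: rank ker ∂_3 − rank ∂_4 = (1 − 1) − 0 = 0, and there is no ∂_4, so H_3 ≅ 0.

As a check, the Euler characteristic is 8 − 15 + 8 − 1 = 0, which agrees with 1 − 1 + 0 − 0 = 0.

H_0 = Z,  H_1 = Z,  H_2 = 0,  H_3 = 0.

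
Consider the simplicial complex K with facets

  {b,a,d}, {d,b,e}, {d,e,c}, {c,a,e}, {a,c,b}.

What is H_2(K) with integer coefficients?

Fix the vertex order a < b < c < d < e and write every simplex with vertices in increasing order. Then dim K = 2 and the simplices of K are:

  0-simplices (5): a, b, c, d, e
  1-simplices (10): ab, ac, ad, ae, bc, bd, be, cd, ce, de
  2-simplices (5): abc, abd, ace, bde, cde

giving chain groups C_0 ≅ Z^5, C_1 ≅ Z^10, C_2 ≅ Z^5.

∂_1: C_1 → C_0 maps an edge to its endpoints' difference, ∂[p,q] = q − p. For instance
  ∂cd = d − c.
This gives a 5×10 integer matrix of rank 4; reducing to Smith normal form yields diagonal entries (1,1,1,1).

The boundary map ∂_2: C_2 → C_1 maps a triangle to the signed sum of its edges. For instance
  ∂abc = bc − ac + ab,
  ∂bde = de − be + bd.
The 10×5 boundary matrix has rank 5 and Smith normal form diag(1,1,1,1,1).

Reading off H_k = ker ∂_k / im ∂_{k+1}:

  H_2: rank ker ∂_2 − rank ∂_3 = (5 − 5) − 0 = 0, and there is no ∂_3, so H_2 ≅ 0.

H_2 ≅ 0.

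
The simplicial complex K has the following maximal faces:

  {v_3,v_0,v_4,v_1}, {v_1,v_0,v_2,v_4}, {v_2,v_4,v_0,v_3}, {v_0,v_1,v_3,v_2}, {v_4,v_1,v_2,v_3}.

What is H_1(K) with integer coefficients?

Take the total order v_0 < v_1 < v_2 < v_3 < v_4 on the vertex set. Then K (dimension 3) consists of the simplices:

  0-simplices (5): [v_0], [v_1], [v_2], [v_3], [v_4]
  1-simplices (10): [v_0,v_1], [v_0,v_2], [v_0,v_3], [v_0,v_4], [v_1,v_2], [v_1,v_3], [v_1,v_4], [v_2,v_3], [v_2,v_4], [v_3,v_4]
  2-simplices (10): [v_0,v_1,v_2], [v_0,v_1,v_3], [v_0,v_1,v_4], [v_0,v_2,v_3], [v_0,v_2,v_4], [v_0,v_3,v_4], [v_1,v_2,v_3], [v_1,v_2,v_4], [v_1,v_3,v_4], [v_2,v_3,v_4]
  3-simplices (5): [v_0,v_1,v_2,v_3], [v_0,v_1,v_2,v_4], [v_0,v_1,v_3,v_4], [v_0,v_2,v_3,v_4], [v_1,v_2,v_3,v_4]

Hence C_0 ≅ Z^5, C_1 ≅ Z^10, C_2 ≅ Z^10, C_3 ≅ Z^5.

The boundary map ∂_1: C_1 → C_0 sends each edge [p,q] (with p < q) to q − p. For instance
  ∂[v_0,v_2] = [v_2] − [v_0].
The resulting 5×10 matrix has rank 4, and its Smith normal form has invariant factors (1,1,1,1).

The boundary map ∂_2: C_2 → C_1 maps a triangle to the signed sum of its edges. For instance
  ∂[v_0,v_2,v_4] = [v_2,v_4] − [v_0,v_4] + [v_0,v_2],
  ∂[v_0,v_3,v_4] = [v_3,v_4] − [v_0,v_4] + [v_0,v_3].
The 10×10 boundary matrix has rank 6 and Smith normal form diag(1,1,1,1,1,1).

∂_3: C_3 → C_2 sends each 3-simplex σ to the alternating sum Σ_i (−1)^i (σ with its i-th vertex removed). For instance
  ∂[v_1,v_2,v_3,v_4] = [v_2,v_3,v_4] − [v_1,v_3,v_4] + [v_1,v_2,v_4] − [v_1,v_2,v_3],
  ∂[v_0,v_2,v_3,v_4] = [v_2,v_3,v_4] − [v_0,v_3,v_4] + [v_0,v_2,v_4] − [v_0,v_2,v_3].
As a 10×5 matrix over Z this has rank 4, with invariant factors (1,1,1,1).

From H_k ≅ ker(∂_k) / im(∂_{k+1}) we obtain:

  H_1: rank ker ∂_1 − rank ∂_2 = (10 − 4) − 6 = 0, and the invariant factors of ∂_2 are all 1, so H_1 = 0.

(K is a triangulation of the 3-sphere S^3.)

H_1 ≅ 0.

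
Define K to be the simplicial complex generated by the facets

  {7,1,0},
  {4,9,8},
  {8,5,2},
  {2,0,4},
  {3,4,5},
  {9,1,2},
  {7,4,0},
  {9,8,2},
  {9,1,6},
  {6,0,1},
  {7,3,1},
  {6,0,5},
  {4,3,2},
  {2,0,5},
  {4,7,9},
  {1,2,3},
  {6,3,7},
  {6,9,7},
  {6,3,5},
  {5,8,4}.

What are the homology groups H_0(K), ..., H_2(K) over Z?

Fix the vertex order 0 < 1 < 2 < 3 < 4 < 5 < 6 < 7 < 8 < 9 and write every simplex with vertices in increasing order. Then dim K = 2 and the simplices of K are:

  0-simplices (10): [0], [1], [2], [3], [4], [5], [6], [7], [8], [9]
  1-simplices (30): (30 of them)
  2-simplices (20): (20 of them)

giving chain groups C_0 ≅ Z^10, C_1 ≅ Z^30, C_2 ≅ Z^20.

∂_1: C_1 → C_0 sends each edge [p,q] (with p < q) to q − p. For instance
  ∂[5,6] = [6] − [5].
The resulting 10×30 matrix has rank 9, and its Smith normal form has invariant factors (1,1,1,1,1,1,1,1,1).

Boundary ∂_2: C_2 → C_1 sends each 2-simplex [p,q,r] to [q,r] − [p,r] + [p,q]. For instance
  ∂[0,5,6] = [5,6] − [0,6] + [0,5],
  ∂[4,5,8] = [5,8] − [4,8] + [4,5].
The 30×20 boundary matrix has rank 20 and Smith normal form diag(1,1,1,1,1,1,1,1,1,1,1,1,1,1,1,1,1,1,1,2).

From H_k ≅ ker(∂_k) / im(∂_{k+1}) we obtain:

  H_0: rank C_0 − rank ∂_1 = 10 − 9 = 1, and the invariant factors of ∂_1 are all 1, so H_0 = Z.
  H_1: rank ker ∂_1 − rank ∂_2 = (30 − 9) − 20 = 1, and ∂_2 has invariant factor 2 > 1, so H_1 = Z ⊕ Z/2Z.
  H_2: rank ker ∂_2 − rank ∂_3 = (20 − 20) − 0 = 0, and there is no ∂_3, so H_2 = 0.

H_0 = Z,  H_1 = Z ⊕ Z/2Z,  H_2 = 0.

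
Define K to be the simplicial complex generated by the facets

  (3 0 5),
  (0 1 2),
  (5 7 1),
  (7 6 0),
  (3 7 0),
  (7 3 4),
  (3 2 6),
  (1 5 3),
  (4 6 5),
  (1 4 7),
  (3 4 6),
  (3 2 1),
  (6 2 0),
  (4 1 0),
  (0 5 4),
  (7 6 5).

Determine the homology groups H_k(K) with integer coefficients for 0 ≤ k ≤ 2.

K has 8 vertices, 24 edges, 16 triangles.
rank ∂_0 = 0, rank ∂_1 = 7 ⇒ b_0 = 8 − 0 − 7 = 1; all invariant factors of ∂_1 are 1 so no torsion. So H_0 ≅ Z.
rank ∂_1 = 7, rank ∂_2 = 15 ⇒ b_1 = 24 − 7 − 15 = 2; all invariant factors of ∂_2 are 1 so no torsion. So H_1 ≅ Z^2.
rank ∂_2 = 15, rank ∂_3 = 0 ⇒ b_2 = 16 − 15 − 0 = 1. So H_2 ≅ Z.

H_0 = Z,  H_1 = Z^2,  H_2 = Z.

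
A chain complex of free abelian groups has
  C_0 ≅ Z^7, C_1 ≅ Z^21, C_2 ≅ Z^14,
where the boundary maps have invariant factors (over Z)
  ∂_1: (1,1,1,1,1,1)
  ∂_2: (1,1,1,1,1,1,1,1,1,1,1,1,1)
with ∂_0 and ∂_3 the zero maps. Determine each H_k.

H_0: b_0 = 7 − 0 − 6 = 1; torsion from ∂_1 factors > 1: none. So H_0 = Z.
H_1: b_1 = 21 − 6 − 13 = 2; torsion from ∂_2 factors > 1: none. So H_1 = Z^2.
H_2: b_2 = 14 − 13 − 0 = 1; torsion from ∂_3 factors > 1: none. So H_2 = Z.

H_0 = Z,  H_1 = Z^2,  H_2 = Z.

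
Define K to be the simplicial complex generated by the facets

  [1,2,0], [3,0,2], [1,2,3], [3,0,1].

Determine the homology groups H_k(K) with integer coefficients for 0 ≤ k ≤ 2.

H_0 ≅ Z,  H_1 = 0,  H_2 ≅ Z.

We work with the vertex ordering 0 < 1 < 2 < 3. The simplices of K, each written with vertices in increasing order, are:

  0-simplices (4): [0], [1], [2], [3]
  1-simplices (6): [0,1], [0,2], [0,3], [1,2], [1,3], [2,3]
  2-simplices (4): [0,1,2], [0,1,3], [0,2,3], [1,2,3]

Hence C_0 ≅ Z^4, C_1 ≅ Z^6, C_2 ≅ Z^4.

Boundary ∂_1: C_1 → C_0 sends each edge [p,q] (with p < q) to q − p. For instance
  ∂[1,2] = [2] − [1].
This gives a 4×6 integer matrix of rank 3; reducing to Smith normal form yields diagonal entries (1,1,1).

The boundary map ∂_2: C_2 → C_1 sends each 2-simplex [p,q,r] to [q,r] − [p,r] + [p,q]. For instance
  ∂[0,2,3] = [2,3] − [0,3] + [0,2],
  ∂[0,1,2] = [1,2] − [0,2] + [0,1].
This gives a 6×4 integer matrix of rank 3; reducing to Smith normal form yields diagonal entries (1,1,1).

Now H_k = ker ∂_k / im ∂_{k+1}, so:

  H_0: rank C_0 − rank ∂_1 = 4 − 3 = 1, and the invariant factors of ∂_1 are all 1, so H_0 ≅ Z.
  H_1: rank ker ∂_1 − rank ∂_2 = (6 − 3) − 3 = 0, and the invariant factors of ∂_2 are all 1, so H_1 ≅ 0.
  H_2: rank ker ∂_2 − rank ∂_3 = (4 − 3) − 0 = 1, and there is no ∂_3, so H_2 ≅ Z.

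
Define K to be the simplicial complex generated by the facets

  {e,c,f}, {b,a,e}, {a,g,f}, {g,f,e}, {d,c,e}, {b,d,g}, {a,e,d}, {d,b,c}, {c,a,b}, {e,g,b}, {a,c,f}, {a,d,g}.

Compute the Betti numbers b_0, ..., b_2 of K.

b_0 = 1, b_1 = 0, b_2 = 0.

K has 7 vertices, 18 edges, 12 triangles.
rank ∂_0 = 0, rank ∂_1 = 6 ⇒ b_0 = 7 − 0 − 6 = 1; all invariant factors of ∂_1 are 1 so no torsion. So H_0 ≅ Z.
rank ∂_1 = 6, rank ∂_2 = 12 ⇒ b_1 = 18 − 6 − 12 = 0; ∂_2 has invariant factor(s) [2] giving torsion. So H_1 ≅ Z/2.
rank ∂_2 = 12, rank ∂_3 = 0 ⇒ b_2 = 12 − 12 − 0 = 0. So H_2 ≅ 0.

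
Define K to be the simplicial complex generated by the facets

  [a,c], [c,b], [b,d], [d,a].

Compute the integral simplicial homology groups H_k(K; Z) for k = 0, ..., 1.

We work with the vertex ordering a < b < c < d. The simplices of K, each written with vertices in increasing order, are:

  0-simplices (4): a, b, c, d
  1-simplices (4): ac, ad, bc, bd

so the chain groups are C_0 ≅ Z^4, C_1 ≅ Z^4.

∂_1: C_1 → C_0 is given by ∂[p,q] = [q] − [p]. For instance
  ∂bc = c − b.
The resulting 4×4 matrix has rank 3, and its Smith normal form has invariant factors (1,1,1).

Reading off H_k = ker ∂_k / im ∂_{k+1}:

  H_0: rank C_0 − rank ∂_1 = 4 − 3 = 1, and the invariant factors of ∂_1 are all 1, so H_0 = Z.
  H_1: rank ker ∂_1 − rank ∂_2 = (4 − 3) − 0 = 1, and there is no ∂_2, so H_1 = Z.

As a check, the Euler characteristic is 4 − 4 = 0, which agrees with 1 − 1 = 0.

H_0 ≅ Z,  H_1 ≅ Z.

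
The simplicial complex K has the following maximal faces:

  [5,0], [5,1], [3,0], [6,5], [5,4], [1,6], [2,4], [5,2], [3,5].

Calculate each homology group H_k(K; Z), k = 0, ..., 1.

H_0 ≅ Z,  H_1 ≅ Z^3.

Take the total order 0 < 1 < 2 < 3 < 4 < 5 < 6 on the vertex set. Then K (dimension 1) consists of the simplices:

  0-simplices (7): [0], [1], [2], [3], [4], [5], [6]
  1-simplices (9): [0,3], [0,5], [1,5], [1,6], [2,4], [2,5], [3,5], [4,5], [5,6]

so the chain groups are C_0 ≅ Z^7, C_1 ≅ Z^9.

Boundary ∂_1: C_1 → C_0 maps an edge to its endpoints' difference, ∂[p,q] = q − p. For instance
  ∂[2,4] = [4] − [2].
The 7×9 boundary matrix has rank 6 and Smith normal form diag(1,1,1,1,1,1).

Reading off H_k = ker ∂_k / im ∂_{k+1}:

  H_0: rank C_0 − rank ∂_1 = 7 − 6 = 1, and the invariant factors of ∂_1 are all 1, so H_0 ≅ Z.
  H_1: rank ker ∂_1 − rank ∂_2 = (9 − 6) − 0 = 3, and there is no ∂_2, so H_1 ≅ Z^3.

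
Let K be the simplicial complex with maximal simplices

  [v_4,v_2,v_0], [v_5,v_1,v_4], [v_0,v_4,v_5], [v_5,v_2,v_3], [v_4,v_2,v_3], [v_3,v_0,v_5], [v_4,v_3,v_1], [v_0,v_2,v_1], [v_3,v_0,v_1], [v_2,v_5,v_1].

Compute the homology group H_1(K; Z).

H_1 = Z/2Z.

We work with the vertex ordering v_0 < v_1 < v_2 < v_3 < v_4 < v_5. The simplices of K, each written with vertices in increasing order, are:

  0-simplices (6): [v_0], [v_1], [v_2], [v_3], [v_4], [v_5]
  1-simplices (15): (15 of them)
  2-simplices (10): [v_0,v_1,v_2], [v_0,v_1,v_3], [v_0,v_2,v_4], [v_0,v_3,v_5], [v_0,v_4,v_5], [v_1,v_2,v_5], [v_1,v_3,v_4], [v_1,v_4,v_5], [v_2,v_3,v_4], [v_2,v_3,v_5]

Hence C_0 ≅ Z^6, C_1 ≅ Z^15, C_2 ≅ Z^10.

∂_1: C_1 → C_0 is given by ∂[p,q] = [q] − [p]. For instance
  ∂[v_3,v_5] = [v_5] − [v_3].
As a 6×15 matrix over Z this has rank 5, with invariant factors (1,1,1,1,1).

The boundary map ∂_2: C_2 → C_1 maps a triangle to the signed sum of its edges. For instance
  ∂[v_0,v_2,v_4] = [v_2,v_4] − [v_0,v_4] + [v_0,v_2],
  ∂[v_1,v_2,v_5] = [v_2,v_5] − [v_1,v_5] + [v_1,v_2].
This gives a 15×10 integer matrix of rank 10; reducing to Smith normal form yields diagonal entries (1,1,1,1,1,1,1,1,1,2).

Reading off H_k = ker ∂_k / im ∂_{k+1}:

  H_1: rank ker ∂_1 − rank ∂_2 = (15 − 5) − 10 = 0, and ∂_2 has invariant factor 2 > 1, so H_1 ≅ Z/2Z.

(K is a triangulation of the real projective plane RP^2.)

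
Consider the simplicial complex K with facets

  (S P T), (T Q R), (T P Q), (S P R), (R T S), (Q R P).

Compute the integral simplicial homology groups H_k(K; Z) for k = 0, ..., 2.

We work with the vertex ordering P < Q < R < S < T. The simplices of K, each written with vertices in increasing order, are:

  0-simplices (5): P, Q, R, S, T
  1-simplices (9): PQ, PR, PS, PT, QR, QT, RS, RT, ST
  2-simplices (6): PQR, PQT, PRS, PST, QRT, RST

Hence C_0 ≅ Z^5, C_1 ≅ Z^9, C_2 ≅ Z^6.

Boundary ∂_1: C_1 → C_0 maps an edge to its endpoints' difference, ∂[p,q] = q − p.
As a 5×9 matrix over Z this has rank 4, with invariant factors (1,1,1,1).

∂_2: C_2 → C_1 maps a triangle to the signed sum of its edges. For instance
  ∂PQT = QT − PT + PQ,
  ∂PST = ST − PT + PS.
As a 9×6 matrix over Z this has rank 5, with invariant factors (1,1,1,1,1).

Computing H_k = (kernel of ∂_k) / (image of ∂_{k+1}):

  H_0: rank C_0 − rank ∂_1 = 5 − 4 = 1, and the invariant factors of ∂_1 are all 1, so H_0 = Z.
  H_1: rank ker ∂_1 − rank ∂_2 = (9 − 4) − 5 = 0, and the invariant factors of ∂_2 are all 1, so H_1 = 0.
  H_2: rank ker ∂_2 − rank ∂_3 = (6 − 5) − 0 = 1, and there is no ∂_3, so H_2 = Z.

H_0 ≅ Z,  H_1 = 0,  H_2 ≅ Z.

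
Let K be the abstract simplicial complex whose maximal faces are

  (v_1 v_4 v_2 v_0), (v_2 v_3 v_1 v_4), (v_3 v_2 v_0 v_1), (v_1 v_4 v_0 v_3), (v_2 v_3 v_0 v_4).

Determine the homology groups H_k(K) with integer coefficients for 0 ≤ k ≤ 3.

Take the total order v_0 < v_1 < v_2 < v_3 < v_4 on the vertex set. Then K (dimension 3) consists of the simplices:

  0-simplices (5): [v_0], [v_1], [v_2], [v_3], [v_4]
  1-simplices (10): [v_0,v_1], [v_0,v_2], [v_0,v_3], [v_0,v_4], [v_1,v_2], [v_1,v_3], [v_1,v_4], [v_2,v_3], [v_2,v_4], [v_3,v_4]
  2-simplices (10): [v_0,v_1,v_2], [v_0,v_1,v_3], [v_0,v_1,v_4], [v_0,v_2,v_3], [v_0,v_2,v_4], [v_0,v_3,v_4], [v_1,v_2,v_3], [v_1,v_2,v_4], [v_1,v_3,v_4], [v_2,v_3,v_4]
  3-simplices (5): [v_0,v_1,v_2,v_3], [v_0,v_1,v_2,v_4], [v_0,v_1,v_3,v_4], [v_0,v_2,v_3,v_4], [v_1,v_2,v_3,v_4]

so the chain groups are C_0 ≅ Z^5, C_1 ≅ Z^10, C_2 ≅ Z^10, C_3 ≅ Z^5.

∂_1: C_1 → C_0 is given by ∂[p,q] = [q] − [p]. For instance
  ∂[v_3,v_4] = [v_4] − [v_3].
The 5×10 boundary matrix has rank 4 and Smith normal form diag(1,1,1,1).

Boundary ∂_2: C_2 → C_1 maps a triangle to the signed sum of its edges. For instance
  ∂[v_1,v_2,v_4] = [v_2,v_4] − [v_1,v_4] + [v_1,v_2],
  ∂[v_0,v_3,v_4] = [v_3,v_4] − [v_0,v_4] + [v_0,v_3].
The 10×10 boundary matrix has rank 6 and Smith normal form diag(1,1,1,1,1,1).

∂_3: C_3 → C_2 sends each 3-simplex σ to the alternating sum Σ_i (−1)^i (σ with its i-th vertex removed). For instance
  ∂[v_0,v_1,v_3,v_4] = [v_1,v_3,v_4] − [v_0,v_3,v_4] + [v_0,v_1,v_4] − [v_0,v_1,v_3],
  ∂[v_1,v_2,v_3,v_4] = [v_2,v_3,v_4] − [v_1,v_3,v_4] + [v_1,v_2,v_4] − [v_1,v_2,v_3].
As a 10×5 matrix over Z this has rank 4, with invariant factors (1,1,1,1).

Now H_k = ker ∂_k / im ∂_{k+1}, so:

  H_0: rank C_0 − rank ∂_1 = 5 − 4 = 1, and the invariant factors of ∂_1 are all 1, so H_0 ≅ Z.
  H_1: rank ker ∂_1 − rank ∂_2 = (10 − 4) − 6 = 0, and the invariant factors of ∂_2 are all 1, so H_1 ≅ 0.
  H_2: rank ker ∂_2 − rank ∂_3 = (10 − 6) − 4 = 0, and the invariant factors of ∂_3 are all 1, so H_2 ≅ 0.
  H_3: rank ker ∂_3 − rank ∂_4 = (5 − 4) − 0 = 1, and there is no ∂_4, so H_3 ≅ Z.

As a check, the Euler characteristic is 5 − 10 + 10 − 5 = 0, which agrees with 1 − 0 + 0 − 1 = 0.

H_0 = Z,  H_1 = 0,  H_2 = 0,  H_3 = Z.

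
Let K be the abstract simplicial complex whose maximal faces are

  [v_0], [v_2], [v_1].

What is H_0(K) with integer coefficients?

Take the total order v_0 < v_1 < v_2 on the vertex set. Then K (dimension 0) consists of the simplices:

  0-simplices (3): [v_0], [v_1], [v_2]

Hence C_0 ≅ Z^3.

Reading off H_k = ker ∂_k / im ∂_{k+1}:

  H_0: rank C_0 − rank ∂_1 = 3 − 0 = 3, and there is no ∂_1, so H_0 ≅ Z^3.

H_0 = Z^3.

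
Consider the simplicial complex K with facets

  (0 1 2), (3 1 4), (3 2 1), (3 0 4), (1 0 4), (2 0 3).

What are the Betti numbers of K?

Order the vertices as 0 < 1 < 2 < 3 < 4. Listing each simplex with vertices in this order, K has dimension 2 with simplices:

  0-simplices (5): [0], [1], [2], [3], [4]
  1-simplices (9): [0,1], [0,2], [0,3], [0,4], [1,2], [1,3], [1,4], [2,3], [3,4]
  2-simplices (6): [0,1,2], [0,1,4], [0,2,3], [0,3,4], [1,2,3], [1,3,4]

Hence C_0 ≅ Z^5, C_1 ≅ Z^9, C_2 ≅ Z^6.

Boundary ∂_1: C_1 → C_0 is given by ∂[p,q] = [q] − [p].
The resulting 5×9 matrix has rank 4, and its Smith normal form has invariant factors (1,1,1,1).

Boundary ∂_2: C_2 → C_1 maps a triangle to the signed sum of its edges. For instance
  ∂[0,1,4] = [1,4] − [0,4] + [0,1],
  ∂[1,2,3] = [2,3] − [1,3] + [1,2].
This gives a 9×6 integer matrix of rank 5; reducing to Smith normal form yields diagonal entries (1,1,1,1,1).

Computing H_k = (kernel of ∂_k) / (image of ∂_{k+1}):

  H_0: rank C_0 − rank ∂_1 = 5 − 4 = 1, and the invariant factors of ∂_1 are all 1, so H_0 = Z.
  H_1: rank ker ∂_1 − rank ∂_2 = (9 − 4) − 5 = 0, and the invariant factors of ∂_2 are all 1, so H_1 = 0.
  H_2: rank ker ∂_2 − rank ∂_3 = (6 − 5) − 0 = 1, and there is no ∂_3, so H_2 = Z.

As a check, the Euler characteristic is 5 − 9 + 6 = 2, which agrees with 1 − 0 + 1 = 2.

Hence the Betti numbers are b_0 = 1, b_1 = 0, b_2 = 1.

b_0 = 1, b_1 = 0, b_2 = 1.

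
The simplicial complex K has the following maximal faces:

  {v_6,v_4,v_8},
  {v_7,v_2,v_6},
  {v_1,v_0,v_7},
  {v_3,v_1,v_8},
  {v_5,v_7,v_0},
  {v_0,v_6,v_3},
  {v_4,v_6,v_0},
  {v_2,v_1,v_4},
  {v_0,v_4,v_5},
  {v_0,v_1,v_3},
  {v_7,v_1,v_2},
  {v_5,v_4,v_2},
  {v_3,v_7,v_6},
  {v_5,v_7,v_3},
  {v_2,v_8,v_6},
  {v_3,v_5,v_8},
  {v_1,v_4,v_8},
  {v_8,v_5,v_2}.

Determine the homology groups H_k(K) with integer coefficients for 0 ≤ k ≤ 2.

H_0 = Z,  H_1 = Z × Z/2,  H_2 = 0.

Fix the vertex order v_0 < v_1 < v_2 < v_3 < v_4 < v_5 < v_6 < v_7 < v_8 and write every simplex with vertices in increasing order. Then dim K = 2 and the simplices of K are:

  0-simplices (9): [v_0], [v_1], [v_2], [v_3], [v_4], [v_5], [v_6], [v_7], [v_8]
  1-simplices (27): (27 of them)
  2-simplices (18): (18 of them)

so the chain groups are C_0 ≅ Z^9, C_1 ≅ Z^27, C_2 ≅ Z^18.

Boundary ∂_1: C_1 → C_0 is given by ∂[p,q] = [q] − [p]. For instance
  ∂[v_2,v_7] = [v_7] − [v_2].
This gives a 9×27 integer matrix of rank 8; reducing to Smith normal form yields diagonal entries (1,1,1,1,1,1,1,1).

Boundary ∂_2: C_2 → C_1 sends each 2-simplex [p,q,r] to [q,r] − [p,r] + [p,q]. For instance
  ∂[v_0,v_3,v_6] = [v_3,v_6] − [v_0,v_6] + [v_0,v_3],
  ∂[v_0,v_5,v_7] = [v_5,v_7] − [v_0,v_7] + [v_0,v_5].
This gives a 27×18 integer matrix of rank 18; reducing to Smith normal form yields diagonal entries (1,1,1,1,1,1,1,1,1,1,1,1,1,1,1,1,1,2).

Reading off H_k = ker ∂_k / im ∂_{k+1}:

  H_0: rank C_0 − rank ∂_1 = 9 − 8 = 1, and the invariant factors of ∂_1 are all 1, so H_0 = Z.
  H_1: rank ker ∂_1 − rank ∂_2 = (27 − 8) − 18 = 1, and ∂_2 has invariant factor 2 > 1, so H_1 = Z × Z/2.
  H_2: rank ker ∂_2 − rank ∂_3 = (18 − 18) − 0 = 0, and there is no ∂_3, so H_2 = 0.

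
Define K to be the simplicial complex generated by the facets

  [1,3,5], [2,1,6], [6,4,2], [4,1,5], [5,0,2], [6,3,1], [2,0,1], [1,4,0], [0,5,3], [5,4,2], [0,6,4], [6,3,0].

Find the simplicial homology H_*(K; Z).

H_0 ≅ Z,  H_1 ≅ Z/2Z,  H_2 = 0.

Order the vertices as 0 < 1 < 2 < 3 < 4 < 5 < 6. Listing each simplex with vertices in this order, K has dimension 2 with simplices:

  0-simplices (7): [0], [1], [2], [3], [4], [5], [6]
  1-simplices (18): [0,1], [0,2], [0,3], [0,4], [0,5], [0,6], [1,2], [1,3], [1,4], [1,5], [1,6], [2,4], [2,5], [2,6], [3,5], [3,6], [4,5], [4,6]
  2-simplices (12): [0,1,2], [0,1,4], [0,2,5], [0,3,5], [0,3,6], [0,4,6], [1,2,6], [1,3,5], [1,3,6], [1,4,5], [2,4,5], [2,4,6]

giving chain groups C_0 ≅ Z^7, C_1 ≅ Z^18, C_2 ≅ Z^12.

∂_1: C_1 → C_0 is given by ∂[p,q] = [q] − [p]. For instance
  ∂[1,4] = [4] − [1].
This gives a 7×18 integer matrix of rank 6; reducing to Smith normal form yields diagonal entries (1,1,1,1,1,1).

The boundary map ∂_2: C_2 → C_1 acts by ∂[p,q,r] = [q,r] − [p,r] + [p,q]. For instance
  ∂[0,4,6] = [4,6] − [0,6] + [0,4],
  ∂[0,3,5] = [3,5] − [0,5] + [0,3].
This gives a 18×12 integer matrix of rank 12; reducing to Smith normal form yields diagonal entries (1,1,1,1,1,1,1,1,1,1,1,2).

Reading off H_k = ker ∂_k / im ∂_{k+1}:

  H_0: rank C_0 − rank ∂_1 = 7 − 6 = 1, and the invariant factors of ∂_1 are all 1, so H_0 = Z.
  H_1: rank ker ∂_1 − rank ∂_2 = (18 − 6) − 12 = 0, and ∂_2 has invariant factor 2 > 1, so H_1 = Z/2Z.
  H_2: rank ker ∂_2 − rank ∂_3 = (12 − 12) − 0 = 0, and there is no ∂_3, so H_2 = 0.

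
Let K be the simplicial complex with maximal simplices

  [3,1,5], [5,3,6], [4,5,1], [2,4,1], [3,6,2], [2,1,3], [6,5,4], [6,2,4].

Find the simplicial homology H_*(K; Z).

We work with the vertex ordering 1 < 2 < 3 < 4 < 5 < 6. The simplices of K, each written with vertices in increasing order, are:

  0-simplices (6): [1], [2], [3], [4], [5], [6]
  1-simplices (12): [1,2], [1,3], [1,4], [1,5], [2,3], [2,4], [2,6], [3,5], [3,6], [4,5], [4,6], [5,6]
  2-simplices (8): [1,2,3], [1,2,4], [1,3,5], [1,4,5], [2,3,6], [2,4,6], [3,5,6], [4,5,6]

giving chain groups C_0 ≅ Z^6, C_1 ≅ Z^12, C_2 ≅ Z^8.

∂_1: C_1 → C_0 is given by ∂[p,q] = [q] − [p]. For instance
  ∂[2,3] = [3] − [2].
The 6×12 boundary matrix has rank 5 and Smith normal form diag(1,1,1,1,1).

Boundary ∂_2: C_2 → C_1 maps a triangle to the signed sum of its edges. For instance
  ∂[4,5,6] = [5,6] − [4,6] + [4,5],
  ∂[1,4,5] = [4,5] − [1,5] + [1,4].
As a 12×8 matrix over Z this has rank 7, with invariant factors (1,1,1,1,1,1,1).

Computing H_k = (kernel of ∂_k) / (image of ∂_{k+1}):

  H_0: rank C_0 − rank ∂_1 = 6 − 5 = 1, and the invariant factors of ∂_1 are all 1, so H_0 = Z.
  H_1: rank ker ∂_1 − rank ∂_2 = (12 − 5) − 7 = 0, and the invariant factors of ∂_2 are all 1, so H_1 = 0.
  H_2: rank ker ∂_2 − rank ∂_3 = (8 − 7) − 0 = 1, and there is no ∂_3, so H_2 = Z.

H_0 ≅ Z,  H_1 = 0,  H_2 ≅ Z.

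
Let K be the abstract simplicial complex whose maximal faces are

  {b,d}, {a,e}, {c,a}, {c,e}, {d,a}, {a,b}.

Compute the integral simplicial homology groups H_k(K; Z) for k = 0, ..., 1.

H_0 ≅ Z,  H_1 ≅ Z^2.

Take the total order a < b < c < d < e on the vertex set. Then K (dimension 1) consists of the simplices:

  0-simplices (5): a, b, c, d, e
  1-simplices (6): ab, ac, ad, ae, bd, ce

so the chain groups are C_0 ≅ Z^5, C_1 ≅ Z^6.

The boundary map ∂_1: C_1 → C_0 sends each edge [p,q] (with p < q) to q − p. For instance
  ∂ce = e − c.
The resulting 5×6 matrix has rank 4, and its Smith normal form has invariant factors (1,1,1,1).

Reading off H_k = ker ∂_k / im ∂_{k+1}:

  H_0: rank C_0 − rank ∂_1 = 5 − 4 = 1, and the invariant factors of ∂_1 are all 1, so H_0 = Z.
  H_1: rank ker ∂_1 − rank ∂_2 = (6 − 4) − 0 = 2, and there is no ∂_2, so H_1 = Z^2.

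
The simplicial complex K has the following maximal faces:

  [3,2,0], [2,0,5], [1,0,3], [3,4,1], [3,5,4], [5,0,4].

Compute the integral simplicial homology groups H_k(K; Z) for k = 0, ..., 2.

Take the total order 0 < 1 < 2 < 3 < 4 < 5 on the vertex set. Then K (dimension 2) consists of the simplices:

  0-simplices (6): [0], [1], [2], [3], [4], [5]
  1-simplices (12): [0,1], [0,2], [0,3], [0,4], [0,5], [1,3], [1,4], [2,3], [2,5], [3,4], [3,5], [4,5]
  2-simplices (6): [0,1,3], [0,2,3], [0,2,5], [0,4,5], [1,3,4], [3,4,5]

so the chain groups are C_0 ≅ Z^6, C_1 ≅ Z^12, C_2 ≅ Z^6.

Boundary ∂_1: C_1 → C_0 sends each edge [p,q] (with p < q) to q − p. For instance
  ∂[0,4] = [4] − [0].
This gives a 6×12 integer matrix of rank 5; reducing to Smith normal form yields diagonal entries (1,1,1,1,1).

∂_2: C_2 → C_1 maps a triangle to the signed sum of its edges. For instance
  ∂[1,3,4] = [3,4] − [1,4] + [1,3],
  ∂[0,1,3] = [1,3] − [0,3] + [0,1].
As a 12×6 matrix over Z this has rank 6, with invariant factors (1,1,1,1,1,1).

From H_k ≅ ker(∂_k) / im(∂_{k+1}) we obtain:

  H_0: rank C_0 − rank ∂_1 = 6 − 5 = 1, and the invariant factors of ∂_1 are all 1, so H_0 ≅ Z.
  H_1: rank ker ∂_1 − rank ∂_2 = (12 − 5) − 6 = 1, and the invariant factors of ∂_2 are all 1, so H_1 ≅ Z.
  H_2: rank ker ∂_2 − rank ∂_3 = (6 − 6) − 0 = 0, and there is no ∂_3, so H_2 ≅ 0.

As a check, the Euler characteristic is 6 − 12 + 6 = 0, which agrees with 1 − 1 + 0 = 0.

H_0 ≅ Z,  H_1 ≅ Z,  H_2 = 0.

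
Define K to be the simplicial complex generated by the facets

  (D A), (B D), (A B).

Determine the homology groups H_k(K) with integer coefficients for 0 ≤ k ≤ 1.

K has 3 vertices, 3 edges.
rank ∂_0 = 0, rank ∂_1 = 2 ⇒ b_0 = 3 − 0 − 2 = 1; all invariant factors of ∂_1 are 1 so no torsion. So H_0 ≅ Z.
rank ∂_1 = 2, rank ∂_2 = 0 ⇒ b_1 = 3 − 2 − 0 = 1. So H_1 ≅ Z.

H_0 ≅ Z,  H_1 ≅ Z.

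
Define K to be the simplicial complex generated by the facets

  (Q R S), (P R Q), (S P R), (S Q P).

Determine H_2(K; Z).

H_2 = Z.

We work with the vertex ordering P < Q < R < S. The simplices of K, each written with vertices in increasing order, are:

  0-simplices (4): P, Q, R, S
  1-simplices (6): PQ, PR, PS, QR, QS, RS
  2-simplices (4): PQR, PQS, PRS, QRS

so the chain groups are C_0 ≅ Z^4, C_1 ≅ Z^6, C_2 ≅ Z^4.

The boundary map ∂_1: C_1 → C_0 is given by ∂[p,q] = [q] − [p]. For instance
  ∂RS = S − R.
This gives a 4×6 integer matrix of rank 3; reducing to Smith normal form yields diagonal entries (1,1,1).

The boundary map ∂_2: C_2 → C_1 maps a triangle to the signed sum of its edges. For instance
  ∂QRS = RS − QS + QR,
  ∂PQR = QR − PR + PQ.
This gives a 6×4 integer matrix of rank 3; reducing to Smith normal form yields diagonal entries (1,1,1).

Now H_k = ker ∂_k / im ∂_{k+1}, so:

  H_2: rank ker ∂_2 − rank ∂_3 = (4 − 3) − 0 = 1, and there is no ∂_3, so H_2 ≅ Z.

(K is a triangulation of the 2-sphere S^2.)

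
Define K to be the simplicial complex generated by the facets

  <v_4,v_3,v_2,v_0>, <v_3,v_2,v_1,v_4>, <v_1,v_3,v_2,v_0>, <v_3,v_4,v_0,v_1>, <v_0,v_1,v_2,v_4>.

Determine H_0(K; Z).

We work with the vertex ordering v_0 < v_1 < v_2 < v_3 < v_4. The simplices of K, each written with vertices in increasing order, are:

  0-simplices (5): [v_0], [v_1], [v_2], [v_3], [v_4]
  1-simplices (10): [v_0,v_1], [v_0,v_2], [v_0,v_3], [v_0,v_4], [v_1,v_2], [v_1,v_3], [v_1,v_4], [v_2,v_3], [v_2,v_4], [v_3,v_4]
  2-simplices (10): [v_0,v_1,v_2], [v_0,v_1,v_3], [v_0,v_1,v_4], [v_0,v_2,v_3], [v_0,v_2,v_4], [v_0,v_3,v_4], [v_1,v_2,v_3], [v_1,v_2,v_4], [v_1,v_3,v_4], [v_2,v_3,v_4]
  3-simplices (5): [v_0,v_1,v_2,v_3], [v_0,v_1,v_2,v_4], [v_0,v_1,v_3,v_4], [v_0,v_2,v_3,v_4], [v_1,v_2,v_3,v_4]

giving chain groups C_0 ≅ Z^5, C_1 ≅ Z^10, C_2 ≅ Z^10, C_3 ≅ Z^5.

Boundary ∂_1: C_1 → C_0 maps an edge to its endpoints' difference, ∂[p,q] = q − p. For instance
  ∂[v_0,v_3] = [v_3] − [v_0].
The 5×10 boundary matrix has rank 4 and Smith normal form diag(1,1,1,1).

The boundary map ∂_2: C_2 → C_1 sends each 2-simplex [p,q,r] to [q,r] − [p,r] + [p,q]. For instance
  ∂[v_1,v_3,v_4] = [v_3,v_4] − [v_1,v_4] + [v_1,v_3],
  ∂[v_2,v_3,v_4] = [v_3,v_4] − [v_2,v_4] + [v_2,v_3].
As a 10×10 matrix over Z this has rank 6, with invariant factors (1,1,1,1,1,1).

The boundary map ∂_3: C_3 → C_2 sends each 3-simplex σ to the alternating sum Σ_i (−1)^i (σ with its i-th vertex removed). For instance
  ∂[v_0,v_1,v_3,v_4] = [v_1,v_3,v_4] − [v_0,v_3,v_4] + [v_0,v_1,v_4] − [v_0,v_1,v_3],
  ∂[v_0,v_1,v_2,v_3] = [v_1,v_2,v_3] − [v_0,v_2,v_3] + [v_0,v_1,v_3] − [v_0,v_1,v_2].
This gives a 10×5 integer matrix of rank 4; reducing to Smith normal form yields diagonal entries (1,1,1,1).

From H_k ≅ ker(∂_k) / im(∂_{k+1}) we obtain:

  H_0: rank C_0 − rank ∂_1 = 5 − 4 = 1, and the invariant factors of ∂_1 are all 1, so H_0 = Z.

H_0 ≅ Z.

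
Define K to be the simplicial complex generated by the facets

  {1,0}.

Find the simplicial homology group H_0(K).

Fix the vertex order 0 < 1 and write every simplex with vertices in increasing order. Then dim K = 1 and the simplices of K are:

  0-simplices (2): [0], [1]
  1-simplices (1): [0,1]

giving chain groups C_0 ≅ Z^2, C_1 ≅ Z^1.

Boundary ∂_1: C_1 → C_0 is given by ∂[p,q] = [q] − [p].
The 2×1 boundary matrix has rank 1 and Smith normal form diag(1).

From H_k ≅ ker(∂_k) / im(∂_{k+1}) we obtain:

  H_0: rank C_0 − rank ∂_1 = 2 − 1 = 1, and the invariant factors of ∂_1 are all 1, so H_0 = Z.

H_0 = Z.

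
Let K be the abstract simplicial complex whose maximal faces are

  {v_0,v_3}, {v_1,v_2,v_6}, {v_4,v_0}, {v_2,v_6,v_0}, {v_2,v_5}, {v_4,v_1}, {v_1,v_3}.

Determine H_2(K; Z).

H_2 ≅ 0.

K has 7 vertices, 10 edges, 2 triangles.
rank ∂_2 = 2, rank ∂_3 = 0 ⇒ b_2 = 2 − 2 − 0 = 0. So H_2 ≅ 0.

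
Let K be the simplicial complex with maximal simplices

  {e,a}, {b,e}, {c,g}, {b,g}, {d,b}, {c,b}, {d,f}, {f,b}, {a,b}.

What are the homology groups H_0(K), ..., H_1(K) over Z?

H_0 = Z,  H_1 = Z^3.

Order the vertices as a < b < c < d < e < f < g. Listing each simplex with vertices in this order, K has dimension 1 with simplices:

  0-simplices (7): a, b, c, d, e, f, g
  1-simplices (9): ab, ae, bc, bd, be, bf, bg, cg, df

Hence C_0 ≅ Z^7, C_1 ≅ Z^9.

Boundary ∂_1: C_1 → C_0 is given by ∂[p,q] = [q] − [p]. For instance
  ∂bc = c − b.
As a 7×9 matrix over Z this has rank 6, with invariant factors (1,1,1,1,1,1).

From H_k ≅ ker(∂_k) / im(∂_{k+1}) we obtain:

  H_0: rank C_0 − rank ∂_1 = 7 − 6 = 1, and the invariant factors of ∂_1 are all 1, so H_0 = Z.
  H_1: rank ker ∂_1 − rank ∂_2 = (9 − 6) − 0 = 3, and there is no ∂_2, so H_1 = Z^3.

As a check, the Euler characteristic is 7 − 9 = -2, which agrees with 1 − 3 = -2.
(K is a triangulation of a wedge of 3 circles.)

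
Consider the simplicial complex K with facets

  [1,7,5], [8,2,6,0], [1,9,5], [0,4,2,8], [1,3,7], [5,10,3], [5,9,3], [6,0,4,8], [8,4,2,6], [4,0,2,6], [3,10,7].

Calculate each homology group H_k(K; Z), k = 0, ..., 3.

H_0 = Z^2,  H_1 = Z,  H_2 = 0,  H_3 = Z.

Order the vertices as 0 < 1 < 2 < 3 < 4 < 5 < 6 < 7 < 8 < 9 < 10. Listing each simplex with vertices in this order, K has dimension 3 with simplices:

  0-simplices (11): [0], [1], [2], [3], [4], [5], [6], [7], [8], [9], [10]
  1-simplices (22): [0,2], [0,4], [0,6], [0,8], [1,3], [1,5], [1,7], [1,9], [2,4], [2,6], [2,8], [3,5], [3,7], [3,9], [3,10], [4,6], [4,8], [5,7], [5,9], [5,10], [6,8], [7,10]
  2-simplices (16): [0,2,4], [0,2,6], [0,2,8], [0,4,6], [0,4,8], [0,6,8], [1,3,7], [1,5,7], [1,5,9], [2,4,6], [2,4,8], [2,6,8], [3,5,9], [3,5,10], [3,7,10], [4,6,8]
  3-simplices (5): [0,2,4,6], [0,2,4,8], [0,2,6,8], [0,4,6,8], [2,4,6,8]

giving chain groups C_0 ≅ Z^11, C_1 ≅ Z^22, C_2 ≅ Z^16, C_3 ≅ Z^5.

Boundary ∂_1: C_1 → C_0 maps an edge to its endpoints' difference, ∂[p,q] = q − p.
This gives a 11×22 integer matrix of rank 9; reducing to Smith normal form yields diagonal entries (1,1,1,1,1,1,1,1,1).

∂_2: C_2 → C_1 sends each 2-simplex [p,q,r] to [q,r] − [p,r] + [p,q]. For instance
  ∂[0,2,4] = [2,4] − [0,4] + [0,2],
  ∂[2,4,8] = [4,8] − [2,8] + [2,4].
As a 22×16 matrix over Z this has rank 12, with invariant factors (1,1,1,1,1,1,1,1,1,1,1,1).

Boundary ∂_3: C_3 → C_2 sends each 3-simplex σ to the alternating sum Σ_i (−1)^i (σ with its i-th vertex removed). For instance
  ∂[2,4,6,8] = [4,6,8] − [2,6,8] + [2,4,8] − [2,4,6],
  ∂[0,4,6,8] = [4,6,8] − [0,6,8] + [0,4,8] − [0,4,6].
The resulting 16×5 matrix has rank 4, and its Smith normal form has invariant factors (1,1,1,1).

From H_k ≅ ker(∂_k) / im(∂_{k+1}) we obtain:

  H_0: rank C_0 − rank ∂_1 = 11 − 9 = 2, and the invariant factors of ∂_1 are all 1, so H_0 ≅ Z^2.
  H_1: rank ker ∂_1 − rank ∂_2 = (22 − 9) − 12 = 1, and the invariant factors of ∂_2 are all 1, so H_1 ≅ Z.
  H_2: rank ker ∂_2 − rank ∂_3 = (16 − 12) − 4 = 0, and the invariant factors of ∂_3 are all 1, so H_2 ≅ 0.
  H_3: rank ker ∂_3 − rank ∂_4 = (5 − 4) − 0 = 1, and there is no ∂_4, so H_3 ≅ Z.

As a check, the Euler characteristic is 11 − 22 + 16 − 5 = 0, which agrees with 2 − 1 + 0 − 1 = 0.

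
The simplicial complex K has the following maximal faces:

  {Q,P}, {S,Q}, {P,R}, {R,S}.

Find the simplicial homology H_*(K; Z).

Order the vertices as P < Q < R < S. Listing each simplex with vertices in this order, K has dimension 1 with simplices:

  0-simplices (4): P, Q, R, S
  1-simplices (4): PQ, PR, QS, RS

giving chain groups C_0 ≅ Z^4, C_1 ≅ Z^4.

Boundary ∂_1: C_1 → C_0 sends each edge [p,q] (with p < q) to q − p. For instance
  ∂PQ = Q − P.
The 4×4 boundary matrix has rank 3 and Smith normal form diag(1,1,1).

Computing H_k = (kernel of ∂_k) / (image of ∂_{k+1}):

  H_0: rank C_0 − rank ∂_1 = 4 − 3 = 1, and the invariant factors of ∂_1 are all 1, so H_0 ≅ Z.
  H_1: rank ker ∂_1 − rank ∂_2 = (4 − 3) − 0 = 1, and there is no ∂_2, so H_1 ≅ Z.

H_0 = Z,  H_1 = Z.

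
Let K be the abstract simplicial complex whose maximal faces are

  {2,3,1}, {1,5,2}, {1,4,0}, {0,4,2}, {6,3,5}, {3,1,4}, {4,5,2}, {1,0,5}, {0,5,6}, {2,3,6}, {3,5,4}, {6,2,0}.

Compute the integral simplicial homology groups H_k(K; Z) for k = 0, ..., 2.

Take the total order 0 < 1 < 2 < 3 < 4 < 5 < 6 on the vertex set. Then K (dimension 2) consists of the simplices:

  0-simplices (7): [0], [1], [2], [3], [4], [5], [6]
  1-simplices (18): [0,1], [0,2], [0,4], [0,5], [0,6], [1,2], [1,3], [1,4], [1,5], [2,3], [2,4], [2,5], [2,6], [3,4], [3,5], [3,6], [4,5], [5,6]
  2-simplices (12): [0,1,4], [0,1,5], [0,2,4], [0,2,6], [0,5,6], [1,2,3], [1,2,5], [1,3,4], [2,3,6], [2,4,5], [3,4,5], [3,5,6]

giving chain groups C_0 ≅ Z^7, C_1 ≅ Z^18, C_2 ≅ Z^12.

∂_1: C_1 → C_0 maps an edge to its endpoints' difference, ∂[p,q] = q − p. For instance
  ∂[2,5] = [5] − [2].
The resulting 7×18 matrix has rank 6, and its Smith normal form has invariant factors (1,1,1,1,1,1).

∂_2: C_2 → C_1 acts by ∂[p,q,r] = [q,r] − [p,r] + [p,q]. For instance
  ∂[0,2,4] = [2,4] − [0,4] + [0,2],
  ∂[0,1,5] = [1,5] − [0,5] + [0,1].
This gives a 18×12 integer matrix of rank 12; reducing to Smith normal form yields diagonal entries (1,1,1,1,1,1,1,1,1,1,1,2).

Reading off H_k = ker ∂_k / im ∂_{k+1}:

  H_0: rank C_0 − rank ∂_1 = 7 − 6 = 1, and the invariant factors of ∂_1 are all 1, so H_0 = Z.
  H_1: rank ker ∂_1 − rank ∂_2 = (18 − 6) − 12 = 0, and ∂_2 has invariant factor 2 > 1, so H_1 = Z/2.
  H_2: rank ker ∂_2 − rank ∂_3 = (12 − 12) − 0 = 0, and there is no ∂_3, so H_2 = 0.

As a check, the Euler characteristic is 7 − 18 + 12 = 1, which agrees with 1 − 0 + 0 = 1.
(K is a triangulation of the real projective plane RP^2.)

H_0 = Z,  H_1 = Z/2,  H_2 = 0.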